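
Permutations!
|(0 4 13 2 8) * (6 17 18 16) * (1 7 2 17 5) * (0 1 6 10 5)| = |(0 4 13 17 18 16 10 5 6)(1 7 2 8)| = 36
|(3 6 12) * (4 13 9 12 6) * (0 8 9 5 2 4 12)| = |(0 8 9)(2 4 13 5)(3 12)| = 12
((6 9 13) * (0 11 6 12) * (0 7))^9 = ((0 11 6 9 13 12 7))^9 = (0 6 13 7 11 9 12)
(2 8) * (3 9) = (2 8)(3 9) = [0, 1, 8, 9, 4, 5, 6, 7, 2, 3]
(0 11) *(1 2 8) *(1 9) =(0 11)(1 2 8 9) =[11, 2, 8, 3, 4, 5, 6, 7, 9, 1, 10, 0]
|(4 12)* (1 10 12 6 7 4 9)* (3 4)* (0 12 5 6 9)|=8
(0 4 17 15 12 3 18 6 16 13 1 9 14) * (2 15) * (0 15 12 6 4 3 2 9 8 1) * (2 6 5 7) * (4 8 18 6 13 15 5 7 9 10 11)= [3, 18, 12, 6, 17, 9, 16, 2, 1, 14, 11, 4, 13, 0, 5, 7, 15, 10, 8]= (0 3 6 16 15 7 2 12 13)(1 18 8)(4 17 10 11)(5 9 14)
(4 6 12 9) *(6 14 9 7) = (4 14 9)(6 12 7) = [0, 1, 2, 3, 14, 5, 12, 6, 8, 4, 10, 11, 7, 13, 9]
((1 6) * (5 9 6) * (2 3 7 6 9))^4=((9)(1 5 2 3 7 6))^4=(9)(1 7 2)(3 5 6)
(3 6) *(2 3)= (2 3 6)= [0, 1, 3, 6, 4, 5, 2]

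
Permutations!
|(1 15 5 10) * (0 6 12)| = |(0 6 12)(1 15 5 10)| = 12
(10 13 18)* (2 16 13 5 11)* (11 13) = (2 16 11)(5 13 18 10) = [0, 1, 16, 3, 4, 13, 6, 7, 8, 9, 5, 2, 12, 18, 14, 15, 11, 17, 10]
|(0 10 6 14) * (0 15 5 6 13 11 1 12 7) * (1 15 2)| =12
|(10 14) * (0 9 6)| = 6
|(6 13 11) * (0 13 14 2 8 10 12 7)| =|(0 13 11 6 14 2 8 10 12 7)| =10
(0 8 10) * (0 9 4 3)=[8, 1, 2, 0, 3, 5, 6, 7, 10, 4, 9]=(0 8 10 9 4 3)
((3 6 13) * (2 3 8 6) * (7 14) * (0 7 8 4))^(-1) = (0 4 13 6 8 14 7)(2 3)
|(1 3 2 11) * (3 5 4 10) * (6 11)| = |(1 5 4 10 3 2 6 11)| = 8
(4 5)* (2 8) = (2 8)(4 5) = [0, 1, 8, 3, 5, 4, 6, 7, 2]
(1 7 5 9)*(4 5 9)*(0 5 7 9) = (0 5 4 7)(1 9) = [5, 9, 2, 3, 7, 4, 6, 0, 8, 1]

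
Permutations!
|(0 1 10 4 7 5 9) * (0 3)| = 8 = |(0 1 10 4 7 5 9 3)|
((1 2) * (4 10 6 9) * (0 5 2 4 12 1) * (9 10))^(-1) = ((0 5 2)(1 4 9 12)(6 10))^(-1) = (0 2 5)(1 12 9 4)(6 10)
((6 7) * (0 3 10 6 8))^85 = (0 3 10 6 7 8)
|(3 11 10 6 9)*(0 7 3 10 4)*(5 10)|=|(0 7 3 11 4)(5 10 6 9)|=20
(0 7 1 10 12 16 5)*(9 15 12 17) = (0 7 1 10 17 9 15 12 16 5) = [7, 10, 2, 3, 4, 0, 6, 1, 8, 15, 17, 11, 16, 13, 14, 12, 5, 9]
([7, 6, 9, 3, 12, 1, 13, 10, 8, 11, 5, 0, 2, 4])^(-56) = [1, 12, 7, 3, 11, 4, 2, 6, 8, 10, 13, 5, 0, 9]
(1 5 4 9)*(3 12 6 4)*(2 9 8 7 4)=(1 5 3 12 6 2 9)(4 8 7)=[0, 5, 9, 12, 8, 3, 2, 4, 7, 1, 10, 11, 6]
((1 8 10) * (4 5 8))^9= (1 10 8 5 4)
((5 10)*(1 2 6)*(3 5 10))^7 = (10)(1 2 6)(3 5)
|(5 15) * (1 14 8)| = |(1 14 8)(5 15)| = 6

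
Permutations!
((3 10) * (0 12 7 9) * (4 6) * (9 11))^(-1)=(0 9 11 7 12)(3 10)(4 6)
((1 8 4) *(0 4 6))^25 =(8)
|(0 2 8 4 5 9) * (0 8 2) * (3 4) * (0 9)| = |(0 9 8 3 4 5)| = 6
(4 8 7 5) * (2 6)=[0, 1, 6, 3, 8, 4, 2, 5, 7]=(2 6)(4 8 7 5)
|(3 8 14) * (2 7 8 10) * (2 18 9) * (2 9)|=7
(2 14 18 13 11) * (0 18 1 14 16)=[18, 14, 16, 3, 4, 5, 6, 7, 8, 9, 10, 2, 12, 11, 1, 15, 0, 17, 13]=(0 18 13 11 2 16)(1 14)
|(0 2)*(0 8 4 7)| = 5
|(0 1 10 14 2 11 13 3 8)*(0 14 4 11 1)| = 9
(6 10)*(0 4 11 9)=(0 4 11 9)(6 10)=[4, 1, 2, 3, 11, 5, 10, 7, 8, 0, 6, 9]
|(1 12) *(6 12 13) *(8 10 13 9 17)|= 8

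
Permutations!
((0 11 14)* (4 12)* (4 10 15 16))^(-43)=((0 11 14)(4 12 10 15 16))^(-43)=(0 14 11)(4 10 16 12 15)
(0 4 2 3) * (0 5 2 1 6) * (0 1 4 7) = (0 7)(1 6)(2 3 5) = [7, 6, 3, 5, 4, 2, 1, 0]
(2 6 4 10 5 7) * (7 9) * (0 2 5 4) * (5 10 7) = (0 2 6)(4 7 10)(5 9) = [2, 1, 6, 3, 7, 9, 0, 10, 8, 5, 4]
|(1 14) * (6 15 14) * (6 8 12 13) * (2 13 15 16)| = 20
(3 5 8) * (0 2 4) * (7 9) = [2, 1, 4, 5, 0, 8, 6, 9, 3, 7] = (0 2 4)(3 5 8)(7 9)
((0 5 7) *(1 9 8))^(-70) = (0 7 5)(1 8 9)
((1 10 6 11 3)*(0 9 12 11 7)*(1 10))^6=(0 6 3 12)(7 10 11 9)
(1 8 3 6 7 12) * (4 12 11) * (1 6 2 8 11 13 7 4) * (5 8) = (1 11)(2 5 8 3)(4 12 6)(7 13) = [0, 11, 5, 2, 12, 8, 4, 13, 3, 9, 10, 1, 6, 7]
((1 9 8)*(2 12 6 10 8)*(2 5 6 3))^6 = ((1 9 5 6 10 8)(2 12 3))^6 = (12)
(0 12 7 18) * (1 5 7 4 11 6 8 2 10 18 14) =(0 12 4 11 6 8 2 10 18)(1 5 7 14) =[12, 5, 10, 3, 11, 7, 8, 14, 2, 9, 18, 6, 4, 13, 1, 15, 16, 17, 0]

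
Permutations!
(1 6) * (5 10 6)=(1 5 10 6)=[0, 5, 2, 3, 4, 10, 1, 7, 8, 9, 6]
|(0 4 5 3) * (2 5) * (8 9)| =10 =|(0 4 2 5 3)(8 9)|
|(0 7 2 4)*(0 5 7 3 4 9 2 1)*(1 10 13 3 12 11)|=12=|(0 12 11 1)(2 9)(3 4 5 7 10 13)|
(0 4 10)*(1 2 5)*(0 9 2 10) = (0 4)(1 10 9 2 5) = [4, 10, 5, 3, 0, 1, 6, 7, 8, 2, 9]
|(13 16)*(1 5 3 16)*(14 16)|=|(1 5 3 14 16 13)|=6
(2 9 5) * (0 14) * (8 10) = [14, 1, 9, 3, 4, 2, 6, 7, 10, 5, 8, 11, 12, 13, 0] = (0 14)(2 9 5)(8 10)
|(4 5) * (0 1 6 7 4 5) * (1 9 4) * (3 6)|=|(0 9 4)(1 3 6 7)|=12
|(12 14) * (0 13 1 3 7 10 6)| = 14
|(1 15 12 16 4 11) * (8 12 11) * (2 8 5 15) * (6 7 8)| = 11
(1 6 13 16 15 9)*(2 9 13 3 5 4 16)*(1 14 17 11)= (1 6 3 5 4 16 15 13 2 9 14 17 11)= [0, 6, 9, 5, 16, 4, 3, 7, 8, 14, 10, 1, 12, 2, 17, 13, 15, 11]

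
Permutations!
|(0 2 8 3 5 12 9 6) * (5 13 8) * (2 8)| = |(0 8 3 13 2 5 12 9 6)| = 9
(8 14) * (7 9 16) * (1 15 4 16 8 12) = (1 15 4 16 7 9 8 14 12) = [0, 15, 2, 3, 16, 5, 6, 9, 14, 8, 10, 11, 1, 13, 12, 4, 7]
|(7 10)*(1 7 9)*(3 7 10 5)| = 3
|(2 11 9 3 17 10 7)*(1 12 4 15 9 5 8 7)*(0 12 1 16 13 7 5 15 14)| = |(0 12 4 14)(2 11 15 9 3 17 10 16 13 7)(5 8)| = 20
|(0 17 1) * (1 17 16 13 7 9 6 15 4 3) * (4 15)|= 9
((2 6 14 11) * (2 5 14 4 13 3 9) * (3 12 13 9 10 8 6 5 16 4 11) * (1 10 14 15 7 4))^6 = ((1 10 8 6 11 16)(2 5 15 7 4 9)(3 14)(12 13))^6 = (16)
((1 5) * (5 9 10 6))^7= ((1 9 10 6 5))^7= (1 10 5 9 6)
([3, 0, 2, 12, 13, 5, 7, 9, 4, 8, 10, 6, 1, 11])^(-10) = (0 12)(1 3)(4 7 13 9 11 8 6)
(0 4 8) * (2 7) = [4, 1, 7, 3, 8, 5, 6, 2, 0] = (0 4 8)(2 7)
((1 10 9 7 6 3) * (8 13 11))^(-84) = ((1 10 9 7 6 3)(8 13 11))^(-84) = (13)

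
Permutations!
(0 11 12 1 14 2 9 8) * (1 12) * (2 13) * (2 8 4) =(0 11 1 14 13 8)(2 9 4) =[11, 14, 9, 3, 2, 5, 6, 7, 0, 4, 10, 1, 12, 8, 13]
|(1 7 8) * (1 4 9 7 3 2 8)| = 7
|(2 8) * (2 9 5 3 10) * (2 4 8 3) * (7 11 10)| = |(2 3 7 11 10 4 8 9 5)| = 9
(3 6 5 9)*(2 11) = (2 11)(3 6 5 9) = [0, 1, 11, 6, 4, 9, 5, 7, 8, 3, 10, 2]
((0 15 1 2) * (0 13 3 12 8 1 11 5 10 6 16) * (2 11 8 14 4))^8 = (0 16 6 10 5 11 1 8 15)(2 3 14)(4 13 12)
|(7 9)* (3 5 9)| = 4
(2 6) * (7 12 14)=(2 6)(7 12 14)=[0, 1, 6, 3, 4, 5, 2, 12, 8, 9, 10, 11, 14, 13, 7]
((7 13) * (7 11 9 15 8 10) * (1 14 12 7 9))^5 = (1 11 13 7 12 14)(8 10 9 15)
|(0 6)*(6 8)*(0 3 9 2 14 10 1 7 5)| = |(0 8 6 3 9 2 14 10 1 7 5)| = 11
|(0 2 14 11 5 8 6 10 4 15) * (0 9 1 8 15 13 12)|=14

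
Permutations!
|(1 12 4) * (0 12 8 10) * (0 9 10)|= |(0 12 4 1 8)(9 10)|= 10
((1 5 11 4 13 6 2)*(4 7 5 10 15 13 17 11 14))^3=(1 13)(2 15)(4 7)(5 17)(6 10)(11 14)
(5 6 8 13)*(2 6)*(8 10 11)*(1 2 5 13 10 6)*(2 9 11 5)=[0, 9, 1, 3, 4, 2, 6, 7, 10, 11, 5, 8, 12, 13]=(13)(1 9 11 8 10 5 2)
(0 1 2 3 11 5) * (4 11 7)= (0 1 2 3 7 4 11 5)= [1, 2, 3, 7, 11, 0, 6, 4, 8, 9, 10, 5]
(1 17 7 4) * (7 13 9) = (1 17 13 9 7 4) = [0, 17, 2, 3, 1, 5, 6, 4, 8, 7, 10, 11, 12, 9, 14, 15, 16, 13]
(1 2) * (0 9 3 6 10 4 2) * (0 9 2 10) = (0 2 1 9 3 6)(4 10) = [2, 9, 1, 6, 10, 5, 0, 7, 8, 3, 4]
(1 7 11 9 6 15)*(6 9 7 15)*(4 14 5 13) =[0, 15, 2, 3, 14, 13, 6, 11, 8, 9, 10, 7, 12, 4, 5, 1] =(1 15)(4 14 5 13)(7 11)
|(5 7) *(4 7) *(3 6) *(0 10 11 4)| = |(0 10 11 4 7 5)(3 6)| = 6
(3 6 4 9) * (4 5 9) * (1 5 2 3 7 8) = [0, 5, 3, 6, 4, 9, 2, 8, 1, 7] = (1 5 9 7 8)(2 3 6)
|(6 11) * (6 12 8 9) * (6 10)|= 6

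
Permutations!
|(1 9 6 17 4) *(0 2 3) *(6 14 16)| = 21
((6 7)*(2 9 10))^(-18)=(10)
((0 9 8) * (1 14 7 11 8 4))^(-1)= ((0 9 4 1 14 7 11 8))^(-1)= (0 8 11 7 14 1 4 9)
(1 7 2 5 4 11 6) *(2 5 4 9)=[0, 7, 4, 3, 11, 9, 1, 5, 8, 2, 10, 6]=(1 7 5 9 2 4 11 6)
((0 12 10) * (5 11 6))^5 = (0 10 12)(5 6 11)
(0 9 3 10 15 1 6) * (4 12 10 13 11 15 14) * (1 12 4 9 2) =(0 2 1 6)(3 13 11 15 12 10 14 9) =[2, 6, 1, 13, 4, 5, 0, 7, 8, 3, 14, 15, 10, 11, 9, 12]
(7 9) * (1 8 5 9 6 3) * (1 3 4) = (1 8 5 9 7 6 4) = [0, 8, 2, 3, 1, 9, 4, 6, 5, 7]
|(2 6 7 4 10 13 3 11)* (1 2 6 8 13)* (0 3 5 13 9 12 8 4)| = |(0 3 11 6 7)(1 2 4 10)(5 13)(8 9 12)| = 60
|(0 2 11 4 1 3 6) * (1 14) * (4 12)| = 9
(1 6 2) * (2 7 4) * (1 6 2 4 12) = [0, 2, 6, 3, 4, 5, 7, 12, 8, 9, 10, 11, 1] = (1 2 6 7 12)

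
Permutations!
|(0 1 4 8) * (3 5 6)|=|(0 1 4 8)(3 5 6)|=12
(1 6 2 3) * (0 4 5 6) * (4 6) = (0 6 2 3 1)(4 5) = [6, 0, 3, 1, 5, 4, 2]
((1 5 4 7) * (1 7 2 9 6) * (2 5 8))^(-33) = (1 2 6 8 9)(4 5)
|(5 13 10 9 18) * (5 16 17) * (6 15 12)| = |(5 13 10 9 18 16 17)(6 15 12)| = 21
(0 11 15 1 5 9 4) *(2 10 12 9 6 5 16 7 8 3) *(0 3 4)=(0 11 15 1 16 7 8 4 3 2 10 12 9)(5 6)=[11, 16, 10, 2, 3, 6, 5, 8, 4, 0, 12, 15, 9, 13, 14, 1, 7]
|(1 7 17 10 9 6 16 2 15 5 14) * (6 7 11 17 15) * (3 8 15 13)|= |(1 11 17 10 9 7 13 3 8 15 5 14)(2 6 16)|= 12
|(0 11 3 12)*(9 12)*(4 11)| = 6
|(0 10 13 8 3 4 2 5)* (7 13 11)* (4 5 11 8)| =5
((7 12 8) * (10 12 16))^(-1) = ((7 16 10 12 8))^(-1) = (7 8 12 10 16)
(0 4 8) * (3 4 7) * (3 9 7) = (0 3 4 8)(7 9) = [3, 1, 2, 4, 8, 5, 6, 9, 0, 7]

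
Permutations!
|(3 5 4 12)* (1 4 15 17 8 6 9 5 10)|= 30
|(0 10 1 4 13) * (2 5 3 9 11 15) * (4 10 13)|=|(0 13)(1 10)(2 5 3 9 11 15)|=6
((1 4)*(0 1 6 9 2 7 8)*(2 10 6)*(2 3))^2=(0 4 2 8 1 3 7)(6 10 9)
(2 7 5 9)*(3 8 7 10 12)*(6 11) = [0, 1, 10, 8, 4, 9, 11, 5, 7, 2, 12, 6, 3] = (2 10 12 3 8 7 5 9)(6 11)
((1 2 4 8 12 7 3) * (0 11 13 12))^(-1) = ((0 11 13 12 7 3 1 2 4 8))^(-1) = (0 8 4 2 1 3 7 12 13 11)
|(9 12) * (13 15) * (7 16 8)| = |(7 16 8)(9 12)(13 15)| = 6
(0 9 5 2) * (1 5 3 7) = (0 9 3 7 1 5 2) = [9, 5, 0, 7, 4, 2, 6, 1, 8, 3]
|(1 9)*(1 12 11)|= 4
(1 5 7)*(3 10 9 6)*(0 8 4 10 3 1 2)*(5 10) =(0 8 4 5 7 2)(1 10 9 6) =[8, 10, 0, 3, 5, 7, 1, 2, 4, 6, 9]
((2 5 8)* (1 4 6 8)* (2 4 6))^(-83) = ((1 6 8 4 2 5))^(-83) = (1 6 8 4 2 5)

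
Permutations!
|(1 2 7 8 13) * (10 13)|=6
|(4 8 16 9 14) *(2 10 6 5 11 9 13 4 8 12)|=12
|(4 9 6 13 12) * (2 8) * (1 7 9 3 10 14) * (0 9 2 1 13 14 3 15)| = |(0 9 6 14 13 12 4 15)(1 7 2 8)(3 10)| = 8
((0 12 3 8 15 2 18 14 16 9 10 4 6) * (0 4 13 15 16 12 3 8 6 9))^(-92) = (0 13 8 9 14 6 2)(3 15 16 10 12 4 18)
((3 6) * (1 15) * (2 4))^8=((1 15)(2 4)(3 6))^8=(15)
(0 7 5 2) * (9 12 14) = (0 7 5 2)(9 12 14) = [7, 1, 0, 3, 4, 2, 6, 5, 8, 12, 10, 11, 14, 13, 9]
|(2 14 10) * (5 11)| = |(2 14 10)(5 11)| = 6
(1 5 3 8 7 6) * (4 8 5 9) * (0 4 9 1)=[4, 1, 2, 5, 8, 3, 0, 6, 7, 9]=(9)(0 4 8 7 6)(3 5)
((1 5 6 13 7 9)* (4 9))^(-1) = ((1 5 6 13 7 4 9))^(-1) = (1 9 4 7 13 6 5)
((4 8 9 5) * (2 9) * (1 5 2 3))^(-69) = (1 5 4 8 3)(2 9)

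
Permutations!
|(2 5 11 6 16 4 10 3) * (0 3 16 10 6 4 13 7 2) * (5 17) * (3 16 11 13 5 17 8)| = |(17)(0 16 5 13 7 2 8 3)(4 6 10 11)| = 8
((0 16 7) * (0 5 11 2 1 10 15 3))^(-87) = ((0 16 7 5 11 2 1 10 15 3))^(-87) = (0 5 1 3 7 2 15 16 11 10)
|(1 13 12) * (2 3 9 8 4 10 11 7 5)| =9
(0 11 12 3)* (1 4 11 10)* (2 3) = (0 10 1 4 11 12 2 3) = [10, 4, 3, 0, 11, 5, 6, 7, 8, 9, 1, 12, 2]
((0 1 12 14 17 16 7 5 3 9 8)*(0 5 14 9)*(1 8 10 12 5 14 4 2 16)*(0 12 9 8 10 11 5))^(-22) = ((0 10 9 11 5 3 12 8 14 17 1)(2 16 7 4))^(-22) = (17)(2 7)(4 16)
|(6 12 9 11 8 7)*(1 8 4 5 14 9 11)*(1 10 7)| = 18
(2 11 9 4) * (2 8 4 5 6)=(2 11 9 5 6)(4 8)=[0, 1, 11, 3, 8, 6, 2, 7, 4, 5, 10, 9]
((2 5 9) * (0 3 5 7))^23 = ((0 3 5 9 2 7))^23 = (0 7 2 9 5 3)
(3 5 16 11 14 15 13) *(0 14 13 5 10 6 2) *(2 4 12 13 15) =(0 14 2)(3 10 6 4 12 13)(5 16 11 15) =[14, 1, 0, 10, 12, 16, 4, 7, 8, 9, 6, 15, 13, 3, 2, 5, 11]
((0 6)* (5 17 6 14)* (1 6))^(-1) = (0 6 1 17 5 14)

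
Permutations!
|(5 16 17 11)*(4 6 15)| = 12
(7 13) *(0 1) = (0 1)(7 13) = [1, 0, 2, 3, 4, 5, 6, 13, 8, 9, 10, 11, 12, 7]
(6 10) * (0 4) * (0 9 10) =(0 4 9 10 6) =[4, 1, 2, 3, 9, 5, 0, 7, 8, 10, 6]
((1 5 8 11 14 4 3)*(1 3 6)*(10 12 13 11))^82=(1 8 12 11 4)(5 10 13 14 6)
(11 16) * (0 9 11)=(0 9 11 16)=[9, 1, 2, 3, 4, 5, 6, 7, 8, 11, 10, 16, 12, 13, 14, 15, 0]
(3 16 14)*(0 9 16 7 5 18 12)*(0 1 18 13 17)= (0 9 16 14 3 7 5 13 17)(1 18 12)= [9, 18, 2, 7, 4, 13, 6, 5, 8, 16, 10, 11, 1, 17, 3, 15, 14, 0, 12]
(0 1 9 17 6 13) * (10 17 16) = (0 1 9 16 10 17 6 13) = [1, 9, 2, 3, 4, 5, 13, 7, 8, 16, 17, 11, 12, 0, 14, 15, 10, 6]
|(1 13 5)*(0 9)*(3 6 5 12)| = |(0 9)(1 13 12 3 6 5)| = 6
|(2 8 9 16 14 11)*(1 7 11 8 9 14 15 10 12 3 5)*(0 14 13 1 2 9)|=|(0 14 8 13 1 7 11 9 16 15 10 12 3 5 2)|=15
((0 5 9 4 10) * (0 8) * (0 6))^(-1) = ((0 5 9 4 10 8 6))^(-1) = (0 6 8 10 4 9 5)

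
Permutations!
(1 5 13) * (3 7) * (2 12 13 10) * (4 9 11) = [0, 5, 12, 7, 9, 10, 6, 3, 8, 11, 2, 4, 13, 1] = (1 5 10 2 12 13)(3 7)(4 9 11)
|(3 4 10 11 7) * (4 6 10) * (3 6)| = 4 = |(6 10 11 7)|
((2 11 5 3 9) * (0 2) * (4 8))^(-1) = (0 9 3 5 11 2)(4 8)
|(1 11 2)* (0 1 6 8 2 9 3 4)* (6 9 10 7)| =|(0 1 11 10 7 6 8 2 9 3 4)| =11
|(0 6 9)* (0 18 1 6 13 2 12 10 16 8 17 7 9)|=13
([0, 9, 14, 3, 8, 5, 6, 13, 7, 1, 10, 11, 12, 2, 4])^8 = [0, 1, 4, 3, 7, 5, 6, 2, 13, 9, 10, 11, 12, 14, 8]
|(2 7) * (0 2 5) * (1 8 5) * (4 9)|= 6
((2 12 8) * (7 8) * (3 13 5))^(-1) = (2 8 7 12)(3 5 13)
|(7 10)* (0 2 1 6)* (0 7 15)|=7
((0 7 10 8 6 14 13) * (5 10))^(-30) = ((0 7 5 10 8 6 14 13))^(-30) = (0 5 8 14)(6 13 7 10)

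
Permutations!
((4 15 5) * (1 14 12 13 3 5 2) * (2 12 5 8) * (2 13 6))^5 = (1 12 5 2 15 14 6 4)(3 13 8)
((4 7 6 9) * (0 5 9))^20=((0 5 9 4 7 6))^20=(0 9 7)(4 6 5)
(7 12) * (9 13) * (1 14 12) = (1 14 12 7)(9 13) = [0, 14, 2, 3, 4, 5, 6, 1, 8, 13, 10, 11, 7, 9, 12]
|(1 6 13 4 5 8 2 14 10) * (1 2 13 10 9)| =12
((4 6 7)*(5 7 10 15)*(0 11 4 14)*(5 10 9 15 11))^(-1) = ((0 5 7 14)(4 6 9 15 10 11))^(-1) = (0 14 7 5)(4 11 10 15 9 6)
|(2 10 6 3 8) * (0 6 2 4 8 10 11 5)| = 14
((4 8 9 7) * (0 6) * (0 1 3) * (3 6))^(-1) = ((0 3)(1 6)(4 8 9 7))^(-1) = (0 3)(1 6)(4 7 9 8)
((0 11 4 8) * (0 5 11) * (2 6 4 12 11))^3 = (2 8 6 5 4)(11 12)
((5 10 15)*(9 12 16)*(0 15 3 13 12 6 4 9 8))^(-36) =((0 15 5 10 3 13 12 16 8)(4 9 6))^(-36) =(16)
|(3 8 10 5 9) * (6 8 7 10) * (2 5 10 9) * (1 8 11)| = |(1 8 6 11)(2 5)(3 7 9)| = 12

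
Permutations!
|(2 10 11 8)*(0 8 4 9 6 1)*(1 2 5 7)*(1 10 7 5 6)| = 10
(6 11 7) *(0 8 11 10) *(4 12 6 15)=(0 8 11 7 15 4 12 6 10)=[8, 1, 2, 3, 12, 5, 10, 15, 11, 9, 0, 7, 6, 13, 14, 4]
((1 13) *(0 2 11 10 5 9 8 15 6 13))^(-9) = ((0 2 11 10 5 9 8 15 6 13 1))^(-9) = (0 11 5 8 6 1 2 10 9 15 13)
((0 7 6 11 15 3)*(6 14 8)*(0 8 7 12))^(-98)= ((0 12)(3 8 6 11 15)(7 14))^(-98)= (3 6 15 8 11)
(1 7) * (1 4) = (1 7 4) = [0, 7, 2, 3, 1, 5, 6, 4]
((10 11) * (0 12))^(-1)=((0 12)(10 11))^(-1)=(0 12)(10 11)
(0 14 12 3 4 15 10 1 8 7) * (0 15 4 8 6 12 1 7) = [14, 6, 2, 8, 4, 5, 12, 15, 0, 9, 7, 11, 3, 13, 1, 10] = (0 14 1 6 12 3 8)(7 15 10)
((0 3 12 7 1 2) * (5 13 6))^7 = ((0 3 12 7 1 2)(5 13 6))^7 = (0 3 12 7 1 2)(5 13 6)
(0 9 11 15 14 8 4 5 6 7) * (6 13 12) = (0 9 11 15 14 8 4 5 13 12 6 7) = [9, 1, 2, 3, 5, 13, 7, 0, 4, 11, 10, 15, 6, 12, 8, 14]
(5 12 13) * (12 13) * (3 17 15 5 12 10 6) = (3 17 15 5 13 12 10 6) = [0, 1, 2, 17, 4, 13, 3, 7, 8, 9, 6, 11, 10, 12, 14, 5, 16, 15]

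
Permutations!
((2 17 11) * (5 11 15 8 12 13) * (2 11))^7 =(17)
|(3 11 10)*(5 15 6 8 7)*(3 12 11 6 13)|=21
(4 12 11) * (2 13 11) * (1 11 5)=(1 11 4 12 2 13 5)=[0, 11, 13, 3, 12, 1, 6, 7, 8, 9, 10, 4, 2, 5]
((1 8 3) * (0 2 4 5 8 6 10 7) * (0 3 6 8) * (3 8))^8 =(10)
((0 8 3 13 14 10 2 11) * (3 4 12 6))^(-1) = ((0 8 4 12 6 3 13 14 10 2 11))^(-1) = (0 11 2 10 14 13 3 6 12 4 8)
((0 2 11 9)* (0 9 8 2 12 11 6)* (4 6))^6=(0 6 4 2 8 11 12)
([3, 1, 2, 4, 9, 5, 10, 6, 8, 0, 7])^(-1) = [9, 1, 2, 0, 3, 5, 7, 10, 8, 4, 6]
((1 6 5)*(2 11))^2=(11)(1 5 6)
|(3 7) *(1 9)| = |(1 9)(3 7)| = 2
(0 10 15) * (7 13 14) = (0 10 15)(7 13 14) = [10, 1, 2, 3, 4, 5, 6, 13, 8, 9, 15, 11, 12, 14, 7, 0]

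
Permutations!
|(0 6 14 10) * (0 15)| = 5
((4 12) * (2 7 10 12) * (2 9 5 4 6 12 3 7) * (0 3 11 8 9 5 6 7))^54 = (6 8 10 12 9 11 7)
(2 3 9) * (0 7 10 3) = (0 7 10 3 9 2) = [7, 1, 0, 9, 4, 5, 6, 10, 8, 2, 3]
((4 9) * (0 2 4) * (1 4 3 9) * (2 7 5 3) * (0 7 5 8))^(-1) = (0 8 7 9 3 5)(1 4)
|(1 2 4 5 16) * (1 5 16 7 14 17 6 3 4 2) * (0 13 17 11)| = 11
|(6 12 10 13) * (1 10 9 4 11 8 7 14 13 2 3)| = 36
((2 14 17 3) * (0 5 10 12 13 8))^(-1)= ((0 5 10 12 13 8)(2 14 17 3))^(-1)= (0 8 13 12 10 5)(2 3 17 14)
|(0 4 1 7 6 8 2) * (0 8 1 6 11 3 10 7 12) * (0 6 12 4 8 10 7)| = |(0 8 2 10)(1 4 12 6)(3 7 11)| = 12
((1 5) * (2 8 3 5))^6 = (1 2 8 3 5) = ((1 2 8 3 5))^6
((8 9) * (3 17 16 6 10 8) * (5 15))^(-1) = (3 9 8 10 6 16 17)(5 15)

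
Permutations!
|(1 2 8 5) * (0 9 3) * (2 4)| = |(0 9 3)(1 4 2 8 5)| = 15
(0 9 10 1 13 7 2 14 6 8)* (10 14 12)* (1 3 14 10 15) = (0 9 10 3 14 6 8)(1 13 7 2 12 15) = [9, 13, 12, 14, 4, 5, 8, 2, 0, 10, 3, 11, 15, 7, 6, 1]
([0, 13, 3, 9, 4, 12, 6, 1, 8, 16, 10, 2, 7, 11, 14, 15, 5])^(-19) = (1 13 11 2 3 9 16 5 12 7)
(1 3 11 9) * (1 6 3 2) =[0, 2, 1, 11, 4, 5, 3, 7, 8, 6, 10, 9] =(1 2)(3 11 9 6)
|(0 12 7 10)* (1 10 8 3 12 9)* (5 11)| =|(0 9 1 10)(3 12 7 8)(5 11)| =4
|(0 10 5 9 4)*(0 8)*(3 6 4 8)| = 15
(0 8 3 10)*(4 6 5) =(0 8 3 10)(4 6 5) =[8, 1, 2, 10, 6, 4, 5, 7, 3, 9, 0]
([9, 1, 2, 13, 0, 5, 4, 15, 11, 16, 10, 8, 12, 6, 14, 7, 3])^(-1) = [4, 1, 2, 16, 6, 5, 13, 15, 11, 0, 10, 8, 12, 3, 14, 7, 9]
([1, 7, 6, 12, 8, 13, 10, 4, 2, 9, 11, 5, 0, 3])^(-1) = [12, 0, 8, 13, 7, 11, 2, 1, 4, 9, 6, 10, 3, 5]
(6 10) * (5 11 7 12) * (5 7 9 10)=(5 11 9 10 6)(7 12)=[0, 1, 2, 3, 4, 11, 5, 12, 8, 10, 6, 9, 7]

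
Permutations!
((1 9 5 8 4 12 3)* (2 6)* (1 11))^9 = (1 9 5 8 4 12 3 11)(2 6) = ((1 9 5 8 4 12 3 11)(2 6))^9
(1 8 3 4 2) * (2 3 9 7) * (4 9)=(1 8 4 3 9 7 2)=[0, 8, 1, 9, 3, 5, 6, 2, 4, 7]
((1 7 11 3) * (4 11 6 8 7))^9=(1 4 11 3)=((1 4 11 3)(6 8 7))^9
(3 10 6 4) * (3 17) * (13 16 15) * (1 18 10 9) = (1 18 10 6 4 17 3 9)(13 16 15) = [0, 18, 2, 9, 17, 5, 4, 7, 8, 1, 6, 11, 12, 16, 14, 13, 15, 3, 10]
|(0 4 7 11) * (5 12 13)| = 12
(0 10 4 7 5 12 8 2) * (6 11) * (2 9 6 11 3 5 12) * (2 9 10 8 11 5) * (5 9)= [8, 1, 0, 2, 7, 5, 3, 12, 10, 6, 4, 9, 11]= (0 8 10 4 7 12 11 9 6 3 2)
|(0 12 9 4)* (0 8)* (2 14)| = |(0 12 9 4 8)(2 14)| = 10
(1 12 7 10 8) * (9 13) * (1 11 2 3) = (1 12 7 10 8 11 2 3)(9 13) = [0, 12, 3, 1, 4, 5, 6, 10, 11, 13, 8, 2, 7, 9]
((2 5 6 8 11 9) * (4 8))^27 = (2 9 11 8 4 6 5)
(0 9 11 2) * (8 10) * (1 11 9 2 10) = [2, 11, 0, 3, 4, 5, 6, 7, 1, 9, 8, 10] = (0 2)(1 11 10 8)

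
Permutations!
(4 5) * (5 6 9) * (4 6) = (5 6 9) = [0, 1, 2, 3, 4, 6, 9, 7, 8, 5]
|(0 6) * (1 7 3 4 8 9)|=6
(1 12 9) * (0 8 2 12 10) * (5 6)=(0 8 2 12 9 1 10)(5 6)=[8, 10, 12, 3, 4, 6, 5, 7, 2, 1, 0, 11, 9]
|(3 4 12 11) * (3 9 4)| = |(4 12 11 9)| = 4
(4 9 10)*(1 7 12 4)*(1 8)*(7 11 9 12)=(1 11 9 10 8)(4 12)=[0, 11, 2, 3, 12, 5, 6, 7, 1, 10, 8, 9, 4]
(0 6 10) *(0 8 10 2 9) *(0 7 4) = (0 6 2 9 7 4)(8 10) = [6, 1, 9, 3, 0, 5, 2, 4, 10, 7, 8]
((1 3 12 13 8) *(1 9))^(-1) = (1 9 8 13 12 3)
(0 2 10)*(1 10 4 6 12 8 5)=(0 2 4 6 12 8 5 1 10)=[2, 10, 4, 3, 6, 1, 12, 7, 5, 9, 0, 11, 8]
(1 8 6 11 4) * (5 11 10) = [0, 8, 2, 3, 1, 11, 10, 7, 6, 9, 5, 4] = (1 8 6 10 5 11 4)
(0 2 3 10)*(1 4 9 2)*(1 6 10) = (0 6 10)(1 4 9 2 3) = [6, 4, 3, 1, 9, 5, 10, 7, 8, 2, 0]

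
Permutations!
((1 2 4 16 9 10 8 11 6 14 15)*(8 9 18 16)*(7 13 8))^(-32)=((1 2 4 7 13 8 11 6 14 15)(9 10)(16 18))^(-32)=(18)(1 14 11 13 4)(2 15 6 8 7)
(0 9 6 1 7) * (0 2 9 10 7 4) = (0 10 7 2 9 6 1 4) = [10, 4, 9, 3, 0, 5, 1, 2, 8, 6, 7]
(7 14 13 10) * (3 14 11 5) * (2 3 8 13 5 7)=(2 3 14 5 8 13 10)(7 11)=[0, 1, 3, 14, 4, 8, 6, 11, 13, 9, 2, 7, 12, 10, 5]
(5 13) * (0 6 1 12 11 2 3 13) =(0 6 1 12 11 2 3 13 5) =[6, 12, 3, 13, 4, 0, 1, 7, 8, 9, 10, 2, 11, 5]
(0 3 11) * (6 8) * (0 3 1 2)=[1, 2, 0, 11, 4, 5, 8, 7, 6, 9, 10, 3]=(0 1 2)(3 11)(6 8)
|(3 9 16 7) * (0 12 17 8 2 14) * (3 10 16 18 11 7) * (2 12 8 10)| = |(0 8 12 17 10 16 3 9 18 11 7 2 14)| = 13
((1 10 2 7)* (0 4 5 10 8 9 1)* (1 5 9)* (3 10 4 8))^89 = (0 2 3 8 7 10 1)(4 5 9)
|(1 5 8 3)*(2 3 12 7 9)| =|(1 5 8 12 7 9 2 3)| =8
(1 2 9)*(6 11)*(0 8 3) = (0 8 3)(1 2 9)(6 11) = [8, 2, 9, 0, 4, 5, 11, 7, 3, 1, 10, 6]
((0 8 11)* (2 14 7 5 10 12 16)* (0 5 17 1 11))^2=((0 8)(1 11 5 10 12 16 2 14 7 17))^2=(1 5 12 2 7)(10 16 14 17 11)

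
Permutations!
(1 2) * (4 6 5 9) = (1 2)(4 6 5 9) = [0, 2, 1, 3, 6, 9, 5, 7, 8, 4]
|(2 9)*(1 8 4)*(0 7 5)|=6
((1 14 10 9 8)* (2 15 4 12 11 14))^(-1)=(1 8 9 10 14 11 12 4 15 2)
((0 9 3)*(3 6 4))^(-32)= (0 4 9 3 6)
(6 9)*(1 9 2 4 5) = (1 9 6 2 4 5) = [0, 9, 4, 3, 5, 1, 2, 7, 8, 6]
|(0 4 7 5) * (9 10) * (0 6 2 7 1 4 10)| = 12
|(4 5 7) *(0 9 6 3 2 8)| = |(0 9 6 3 2 8)(4 5 7)| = 6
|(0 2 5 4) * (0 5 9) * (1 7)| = 6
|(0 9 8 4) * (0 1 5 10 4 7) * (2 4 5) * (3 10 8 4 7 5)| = 6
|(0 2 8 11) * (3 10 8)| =|(0 2 3 10 8 11)| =6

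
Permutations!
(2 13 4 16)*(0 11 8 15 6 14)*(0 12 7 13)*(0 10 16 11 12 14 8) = [12, 1, 10, 3, 11, 5, 8, 13, 15, 9, 16, 0, 7, 4, 14, 6, 2] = (0 12 7 13 4 11)(2 10 16)(6 8 15)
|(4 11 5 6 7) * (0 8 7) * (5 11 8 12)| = |(0 12 5 6)(4 8 7)| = 12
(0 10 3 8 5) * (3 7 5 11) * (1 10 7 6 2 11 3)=(0 7 5)(1 10 6 2 11)(3 8)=[7, 10, 11, 8, 4, 0, 2, 5, 3, 9, 6, 1]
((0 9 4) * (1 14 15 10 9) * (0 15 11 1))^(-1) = (1 11 14)(4 9 10 15) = ((1 14 11)(4 15 10 9))^(-1)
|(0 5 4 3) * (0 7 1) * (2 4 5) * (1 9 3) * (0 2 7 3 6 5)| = 15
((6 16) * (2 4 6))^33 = ((2 4 6 16))^33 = (2 4 6 16)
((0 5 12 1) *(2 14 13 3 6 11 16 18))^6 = (0 12)(1 5)(2 16 6 13)(3 14 18 11)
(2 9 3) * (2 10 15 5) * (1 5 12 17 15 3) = (1 5 2 9)(3 10)(12 17 15) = [0, 5, 9, 10, 4, 2, 6, 7, 8, 1, 3, 11, 17, 13, 14, 12, 16, 15]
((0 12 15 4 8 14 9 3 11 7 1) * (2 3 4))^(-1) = (0 1 7 11 3 2 15 12)(4 9 14 8)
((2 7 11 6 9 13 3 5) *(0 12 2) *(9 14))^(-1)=((0 12 2 7 11 6 14 9 13 3 5))^(-1)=(0 5 3 13 9 14 6 11 7 2 12)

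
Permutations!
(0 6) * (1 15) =[6, 15, 2, 3, 4, 5, 0, 7, 8, 9, 10, 11, 12, 13, 14, 1] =(0 6)(1 15)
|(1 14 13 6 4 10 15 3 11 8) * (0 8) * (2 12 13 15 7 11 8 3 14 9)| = 26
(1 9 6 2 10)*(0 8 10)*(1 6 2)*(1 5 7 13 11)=(0 8 10 6 5 7 13 11 1 9 2)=[8, 9, 0, 3, 4, 7, 5, 13, 10, 2, 6, 1, 12, 11]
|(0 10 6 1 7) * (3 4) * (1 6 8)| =10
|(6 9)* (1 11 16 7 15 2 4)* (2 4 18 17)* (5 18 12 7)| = 22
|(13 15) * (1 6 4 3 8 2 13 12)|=|(1 6 4 3 8 2 13 15 12)|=9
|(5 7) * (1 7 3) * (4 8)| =4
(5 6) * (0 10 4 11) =(0 10 4 11)(5 6) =[10, 1, 2, 3, 11, 6, 5, 7, 8, 9, 4, 0]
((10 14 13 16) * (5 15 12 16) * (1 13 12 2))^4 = (16)(1 2 15 5 13)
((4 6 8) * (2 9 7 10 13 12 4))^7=((2 9 7 10 13 12 4 6 8))^7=(2 6 12 10 9 8 4 13 7)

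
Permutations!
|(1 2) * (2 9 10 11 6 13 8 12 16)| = |(1 9 10 11 6 13 8 12 16 2)| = 10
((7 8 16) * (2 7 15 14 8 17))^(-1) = ((2 7 17)(8 16 15 14))^(-1) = (2 17 7)(8 14 15 16)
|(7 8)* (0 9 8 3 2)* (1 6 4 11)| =12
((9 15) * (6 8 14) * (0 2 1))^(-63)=((0 2 1)(6 8 14)(9 15))^(-63)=(9 15)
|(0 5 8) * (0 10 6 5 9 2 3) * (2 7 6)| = |(0 9 7 6 5 8 10 2 3)| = 9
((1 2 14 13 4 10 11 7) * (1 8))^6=(1 11 13)(2 7 4)(8 10 14)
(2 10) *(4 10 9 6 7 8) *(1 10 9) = (1 10 2)(4 9 6 7 8) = [0, 10, 1, 3, 9, 5, 7, 8, 4, 6, 2]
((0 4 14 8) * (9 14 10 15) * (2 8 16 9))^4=((0 4 10 15 2 8)(9 14 16))^4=(0 2 10)(4 8 15)(9 14 16)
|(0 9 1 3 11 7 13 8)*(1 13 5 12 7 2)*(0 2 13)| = |(0 9)(1 3 11 13 8 2)(5 12 7)| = 6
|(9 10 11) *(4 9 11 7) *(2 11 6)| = |(2 11 6)(4 9 10 7)| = 12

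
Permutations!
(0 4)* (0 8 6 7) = (0 4 8 6 7) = [4, 1, 2, 3, 8, 5, 7, 0, 6]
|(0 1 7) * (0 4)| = |(0 1 7 4)| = 4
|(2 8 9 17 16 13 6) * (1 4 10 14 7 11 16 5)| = |(1 4 10 14 7 11 16 13 6 2 8 9 17 5)| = 14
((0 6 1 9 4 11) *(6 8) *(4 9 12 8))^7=(0 4 11)(1 6 8 12)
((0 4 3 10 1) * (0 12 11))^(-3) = ((0 4 3 10 1 12 11))^(-3) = (0 1 4 12 3 11 10)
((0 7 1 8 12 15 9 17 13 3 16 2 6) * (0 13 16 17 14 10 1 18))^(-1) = (0 18 7)(1 10 14 9 15 12 8)(2 16 17 3 13 6)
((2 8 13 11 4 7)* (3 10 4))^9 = ((2 8 13 11 3 10 4 7))^9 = (2 8 13 11 3 10 4 7)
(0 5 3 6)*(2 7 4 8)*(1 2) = [5, 2, 7, 6, 8, 3, 0, 4, 1] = (0 5 3 6)(1 2 7 4 8)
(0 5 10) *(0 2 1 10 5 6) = (0 6)(1 10 2) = [6, 10, 1, 3, 4, 5, 0, 7, 8, 9, 2]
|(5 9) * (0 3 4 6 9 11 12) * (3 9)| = 15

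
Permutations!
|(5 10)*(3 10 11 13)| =5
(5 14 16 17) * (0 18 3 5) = [18, 1, 2, 5, 4, 14, 6, 7, 8, 9, 10, 11, 12, 13, 16, 15, 17, 0, 3] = (0 18 3 5 14 16 17)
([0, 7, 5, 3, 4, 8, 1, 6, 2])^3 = [0, 1, 2, 3, 4, 5, 6, 7, 8]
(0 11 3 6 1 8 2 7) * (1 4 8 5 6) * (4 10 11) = (0 4 8 2 7)(1 5 6 10 11 3) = [4, 5, 7, 1, 8, 6, 10, 0, 2, 9, 11, 3]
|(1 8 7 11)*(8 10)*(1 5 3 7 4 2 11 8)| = |(1 10)(2 11 5 3 7 8 4)| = 14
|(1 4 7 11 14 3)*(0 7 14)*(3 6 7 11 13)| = 14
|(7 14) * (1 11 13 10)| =|(1 11 13 10)(7 14)| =4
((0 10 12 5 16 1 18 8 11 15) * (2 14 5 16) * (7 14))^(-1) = (0 15 11 8 18 1 16 12 10)(2 5 14 7)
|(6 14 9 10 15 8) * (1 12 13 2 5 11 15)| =|(1 12 13 2 5 11 15 8 6 14 9 10)| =12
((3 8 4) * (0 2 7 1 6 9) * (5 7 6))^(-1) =(0 9 6 2)(1 7 5)(3 4 8)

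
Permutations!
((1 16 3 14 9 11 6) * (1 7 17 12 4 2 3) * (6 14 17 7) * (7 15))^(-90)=((1 16)(2 3 17 12 4)(7 15)(9 11 14))^(-90)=(17)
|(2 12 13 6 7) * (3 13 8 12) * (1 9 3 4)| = 8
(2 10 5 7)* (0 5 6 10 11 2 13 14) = (0 5 7 13 14)(2 11)(6 10) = [5, 1, 11, 3, 4, 7, 10, 13, 8, 9, 6, 2, 12, 14, 0]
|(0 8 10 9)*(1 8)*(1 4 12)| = 7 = |(0 4 12 1 8 10 9)|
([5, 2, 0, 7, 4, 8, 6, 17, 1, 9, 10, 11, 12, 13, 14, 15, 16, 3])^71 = [5, 2, 0, 17, 4, 8, 6, 3, 1, 9, 10, 11, 12, 13, 14, 15, 16, 7]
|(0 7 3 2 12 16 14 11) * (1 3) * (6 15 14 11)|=24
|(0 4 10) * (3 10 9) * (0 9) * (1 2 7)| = 6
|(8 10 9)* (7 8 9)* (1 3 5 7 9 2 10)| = |(1 3 5 7 8)(2 10 9)| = 15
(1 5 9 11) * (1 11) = (11)(1 5 9) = [0, 5, 2, 3, 4, 9, 6, 7, 8, 1, 10, 11]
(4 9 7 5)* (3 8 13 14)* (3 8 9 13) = [0, 1, 2, 9, 13, 4, 6, 5, 3, 7, 10, 11, 12, 14, 8] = (3 9 7 5 4 13 14 8)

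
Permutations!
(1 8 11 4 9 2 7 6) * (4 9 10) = (1 8 11 9 2 7 6)(4 10) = [0, 8, 7, 3, 10, 5, 1, 6, 11, 2, 4, 9]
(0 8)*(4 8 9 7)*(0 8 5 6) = (0 9 7 4 5 6) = [9, 1, 2, 3, 5, 6, 0, 4, 8, 7]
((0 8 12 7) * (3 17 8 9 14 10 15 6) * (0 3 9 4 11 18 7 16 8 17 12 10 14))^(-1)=((0 4 11 18 7 3 12 16 8 10 15 6 9))^(-1)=(0 9 6 15 10 8 16 12 3 7 18 11 4)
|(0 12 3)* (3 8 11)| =|(0 12 8 11 3)| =5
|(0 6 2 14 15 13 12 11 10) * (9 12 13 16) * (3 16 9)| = 18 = |(0 6 2 14 15 9 12 11 10)(3 16)|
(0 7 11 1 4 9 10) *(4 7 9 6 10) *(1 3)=(0 9 4 6 10)(1 7 11 3)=[9, 7, 2, 1, 6, 5, 10, 11, 8, 4, 0, 3]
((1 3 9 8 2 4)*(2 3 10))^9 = (1 10 2 4)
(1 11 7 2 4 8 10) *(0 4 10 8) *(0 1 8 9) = (0 4 1 11 7 2 10 8 9) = [4, 11, 10, 3, 1, 5, 6, 2, 9, 0, 8, 7]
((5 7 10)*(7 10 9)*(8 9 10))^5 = ((5 8 9 7 10))^5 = (10)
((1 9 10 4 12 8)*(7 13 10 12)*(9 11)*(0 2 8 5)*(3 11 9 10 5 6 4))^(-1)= (0 5 13 7 4 6 12 9 1 8 2)(3 10 11)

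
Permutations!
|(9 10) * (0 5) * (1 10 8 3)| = 10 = |(0 5)(1 10 9 8 3)|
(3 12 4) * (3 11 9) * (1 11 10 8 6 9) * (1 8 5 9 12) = (1 11 8 6 12 4 10 5 9 3) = [0, 11, 2, 1, 10, 9, 12, 7, 6, 3, 5, 8, 4]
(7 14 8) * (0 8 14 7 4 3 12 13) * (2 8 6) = (14)(0 6 2 8 4 3 12 13) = [6, 1, 8, 12, 3, 5, 2, 7, 4, 9, 10, 11, 13, 0, 14]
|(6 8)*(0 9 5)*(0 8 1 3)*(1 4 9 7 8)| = |(0 7 8 6 4 9 5 1 3)| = 9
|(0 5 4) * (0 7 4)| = |(0 5)(4 7)| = 2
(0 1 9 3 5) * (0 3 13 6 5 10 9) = (0 1)(3 10 9 13 6 5) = [1, 0, 2, 10, 4, 3, 5, 7, 8, 13, 9, 11, 12, 6]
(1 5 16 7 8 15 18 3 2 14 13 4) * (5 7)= (1 7 8 15 18 3 2 14 13 4)(5 16)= [0, 7, 14, 2, 1, 16, 6, 8, 15, 9, 10, 11, 12, 4, 13, 18, 5, 17, 3]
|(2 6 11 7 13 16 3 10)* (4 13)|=9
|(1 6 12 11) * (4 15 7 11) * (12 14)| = 8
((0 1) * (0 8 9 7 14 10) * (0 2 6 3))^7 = ((0 1 8 9 7 14 10 2 6 3))^7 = (0 2 7 1 6 14 8 3 10 9)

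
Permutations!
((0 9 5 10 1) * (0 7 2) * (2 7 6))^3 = ((0 9 5 10 1 6 2))^3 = (0 10 2 5 6 9 1)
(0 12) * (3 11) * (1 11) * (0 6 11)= (0 12 6 11 3 1)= [12, 0, 2, 1, 4, 5, 11, 7, 8, 9, 10, 3, 6]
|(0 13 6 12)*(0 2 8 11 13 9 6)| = |(0 9 6 12 2 8 11 13)| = 8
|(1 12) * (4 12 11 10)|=|(1 11 10 4 12)|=5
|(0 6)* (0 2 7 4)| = |(0 6 2 7 4)| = 5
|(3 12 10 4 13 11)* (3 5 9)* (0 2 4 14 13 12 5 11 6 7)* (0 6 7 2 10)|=|(0 10 14 13 7 6 2 4 12)(3 5 9)|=9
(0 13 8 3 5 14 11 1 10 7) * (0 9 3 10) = (0 13 8 10 7 9 3 5 14 11 1) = [13, 0, 2, 5, 4, 14, 6, 9, 10, 3, 7, 1, 12, 8, 11]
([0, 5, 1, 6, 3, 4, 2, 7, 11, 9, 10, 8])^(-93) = [0, 3, 4, 1, 2, 6, 5, 7, 11, 9, 10, 8]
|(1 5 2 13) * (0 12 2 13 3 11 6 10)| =|(0 12 2 3 11 6 10)(1 5 13)| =21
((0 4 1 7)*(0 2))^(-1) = (0 2 7 1 4)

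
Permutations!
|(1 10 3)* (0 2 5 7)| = 12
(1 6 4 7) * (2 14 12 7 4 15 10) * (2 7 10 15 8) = (15)(1 6 8 2 14 12 10 7) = [0, 6, 14, 3, 4, 5, 8, 1, 2, 9, 7, 11, 10, 13, 12, 15]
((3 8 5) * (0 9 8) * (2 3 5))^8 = (0 2 9 3 8)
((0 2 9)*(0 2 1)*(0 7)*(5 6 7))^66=(9)(0 1 5 6 7)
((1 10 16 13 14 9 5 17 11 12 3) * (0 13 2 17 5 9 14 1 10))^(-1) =(0 1 13)(2 16 10 3 12 11 17)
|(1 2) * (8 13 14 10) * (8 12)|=10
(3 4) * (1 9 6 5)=(1 9 6 5)(3 4)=[0, 9, 2, 4, 3, 1, 5, 7, 8, 6]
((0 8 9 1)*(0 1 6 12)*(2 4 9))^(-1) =((0 8 2 4 9 6 12))^(-1) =(0 12 6 9 4 2 8)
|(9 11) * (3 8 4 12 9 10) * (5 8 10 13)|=|(3 10)(4 12 9 11 13 5 8)|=14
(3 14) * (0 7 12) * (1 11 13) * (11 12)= (0 7 11 13 1 12)(3 14)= [7, 12, 2, 14, 4, 5, 6, 11, 8, 9, 10, 13, 0, 1, 3]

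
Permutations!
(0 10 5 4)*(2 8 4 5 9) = (0 10 9 2 8 4) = [10, 1, 8, 3, 0, 5, 6, 7, 4, 2, 9]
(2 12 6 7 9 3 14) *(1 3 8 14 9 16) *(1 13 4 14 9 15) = (1 3 15)(2 12 6 7 16 13 4 14)(8 9) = [0, 3, 12, 15, 14, 5, 7, 16, 9, 8, 10, 11, 6, 4, 2, 1, 13]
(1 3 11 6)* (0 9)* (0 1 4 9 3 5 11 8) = (0 3 8)(1 5 11 6 4 9) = [3, 5, 2, 8, 9, 11, 4, 7, 0, 1, 10, 6]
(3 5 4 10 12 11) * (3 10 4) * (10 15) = (3 5)(10 12 11 15) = [0, 1, 2, 5, 4, 3, 6, 7, 8, 9, 12, 15, 11, 13, 14, 10]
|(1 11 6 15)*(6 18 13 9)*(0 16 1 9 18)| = 12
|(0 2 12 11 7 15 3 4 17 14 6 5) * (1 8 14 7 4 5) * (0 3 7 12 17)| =12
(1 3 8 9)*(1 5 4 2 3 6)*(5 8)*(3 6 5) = [0, 5, 6, 3, 2, 4, 1, 7, 9, 8] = (1 5 4 2 6)(8 9)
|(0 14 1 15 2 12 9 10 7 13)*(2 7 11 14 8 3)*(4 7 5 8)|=|(0 4 7 13)(1 15 5 8 3 2 12 9 10 11 14)|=44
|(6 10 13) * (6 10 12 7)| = |(6 12 7)(10 13)| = 6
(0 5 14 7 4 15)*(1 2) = (0 5 14 7 4 15)(1 2) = [5, 2, 1, 3, 15, 14, 6, 4, 8, 9, 10, 11, 12, 13, 7, 0]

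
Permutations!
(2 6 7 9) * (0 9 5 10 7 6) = (0 9 2)(5 10 7) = [9, 1, 0, 3, 4, 10, 6, 5, 8, 2, 7]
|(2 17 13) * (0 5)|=|(0 5)(2 17 13)|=6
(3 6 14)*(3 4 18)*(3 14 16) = (3 6 16)(4 18 14) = [0, 1, 2, 6, 18, 5, 16, 7, 8, 9, 10, 11, 12, 13, 4, 15, 3, 17, 14]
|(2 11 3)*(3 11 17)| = 3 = |(2 17 3)|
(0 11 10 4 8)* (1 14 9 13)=(0 11 10 4 8)(1 14 9 13)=[11, 14, 2, 3, 8, 5, 6, 7, 0, 13, 4, 10, 12, 1, 9]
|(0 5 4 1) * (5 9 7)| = 6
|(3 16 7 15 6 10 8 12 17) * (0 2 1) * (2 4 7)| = 13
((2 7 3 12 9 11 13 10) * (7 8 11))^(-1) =((2 8 11 13 10)(3 12 9 7))^(-1) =(2 10 13 11 8)(3 7 9 12)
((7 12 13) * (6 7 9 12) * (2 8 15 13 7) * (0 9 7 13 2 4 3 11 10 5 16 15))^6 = (0 4 15 13 10)(2 7 5 9 3)(6 16 12 11 8)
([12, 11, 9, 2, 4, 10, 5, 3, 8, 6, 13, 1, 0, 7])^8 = (13)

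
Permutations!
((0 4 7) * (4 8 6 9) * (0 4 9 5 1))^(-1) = ((9)(0 8 6 5 1)(4 7))^(-1) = (9)(0 1 5 6 8)(4 7)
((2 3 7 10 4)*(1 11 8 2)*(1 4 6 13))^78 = (1 10 2)(3 11 6)(7 8 13)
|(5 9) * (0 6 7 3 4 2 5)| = 8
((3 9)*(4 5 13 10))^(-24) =(13) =((3 9)(4 5 13 10))^(-24)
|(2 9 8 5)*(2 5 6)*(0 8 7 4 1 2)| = 15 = |(0 8 6)(1 2 9 7 4)|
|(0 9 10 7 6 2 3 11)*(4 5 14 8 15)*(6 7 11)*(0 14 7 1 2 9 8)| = 14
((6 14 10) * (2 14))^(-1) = (2 6 10 14)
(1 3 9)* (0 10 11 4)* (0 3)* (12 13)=[10, 0, 2, 9, 3, 5, 6, 7, 8, 1, 11, 4, 13, 12]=(0 10 11 4 3 9 1)(12 13)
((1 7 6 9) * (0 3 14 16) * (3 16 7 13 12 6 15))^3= (0 16)(1 6 13 9 12)(3 15 7 14)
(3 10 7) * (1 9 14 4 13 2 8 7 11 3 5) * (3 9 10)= (1 10 11 9 14 4 13 2 8 7 5)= [0, 10, 8, 3, 13, 1, 6, 5, 7, 14, 11, 9, 12, 2, 4]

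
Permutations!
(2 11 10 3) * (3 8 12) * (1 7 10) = (1 7 10 8 12 3 2 11) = [0, 7, 11, 2, 4, 5, 6, 10, 12, 9, 8, 1, 3]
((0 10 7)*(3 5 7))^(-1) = (0 7 5 3 10)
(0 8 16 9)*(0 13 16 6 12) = (0 8 6 12)(9 13 16) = [8, 1, 2, 3, 4, 5, 12, 7, 6, 13, 10, 11, 0, 16, 14, 15, 9]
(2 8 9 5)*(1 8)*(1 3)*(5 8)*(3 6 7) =(1 5 2 6 7 3)(8 9) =[0, 5, 6, 1, 4, 2, 7, 3, 9, 8]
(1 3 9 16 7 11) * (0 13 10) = [13, 3, 2, 9, 4, 5, 6, 11, 8, 16, 0, 1, 12, 10, 14, 15, 7] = (0 13 10)(1 3 9 16 7 11)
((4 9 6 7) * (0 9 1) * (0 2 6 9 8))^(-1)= ((9)(0 8)(1 2 6 7 4))^(-1)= (9)(0 8)(1 4 7 6 2)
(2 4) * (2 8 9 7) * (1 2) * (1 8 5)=(1 2 4 5)(7 8 9)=[0, 2, 4, 3, 5, 1, 6, 8, 9, 7]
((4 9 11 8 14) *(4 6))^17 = ((4 9 11 8 14 6))^17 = (4 6 14 8 11 9)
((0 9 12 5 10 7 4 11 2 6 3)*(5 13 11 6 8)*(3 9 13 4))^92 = (0 11 8 10 3 13 2 5 7)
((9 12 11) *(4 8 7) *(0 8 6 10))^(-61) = ((0 8 7 4 6 10)(9 12 11))^(-61) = (0 10 6 4 7 8)(9 11 12)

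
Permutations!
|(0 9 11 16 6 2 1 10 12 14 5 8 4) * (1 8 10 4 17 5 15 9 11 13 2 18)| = 70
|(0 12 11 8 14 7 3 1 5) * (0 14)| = |(0 12 11 8)(1 5 14 7 3)| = 20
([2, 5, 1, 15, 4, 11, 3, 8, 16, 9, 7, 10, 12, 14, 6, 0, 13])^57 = (0 2 1 5 11 10 7 8 16 13 14 6 3 15)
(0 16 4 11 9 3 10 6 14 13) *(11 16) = (0 11 9 3 10 6 14 13)(4 16) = [11, 1, 2, 10, 16, 5, 14, 7, 8, 3, 6, 9, 12, 0, 13, 15, 4]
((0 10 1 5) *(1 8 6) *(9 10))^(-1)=((0 9 10 8 6 1 5))^(-1)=(0 5 1 6 8 10 9)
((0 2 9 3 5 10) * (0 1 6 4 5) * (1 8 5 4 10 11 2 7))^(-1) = ((0 7 1 6 10 8 5 11 2 9 3))^(-1) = (0 3 9 2 11 5 8 10 6 1 7)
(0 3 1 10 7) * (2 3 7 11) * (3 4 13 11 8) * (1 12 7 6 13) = (0 6 13 11 2 4 1 10 8 3 12 7) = [6, 10, 4, 12, 1, 5, 13, 0, 3, 9, 8, 2, 7, 11]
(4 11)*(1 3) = (1 3)(4 11) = [0, 3, 2, 1, 11, 5, 6, 7, 8, 9, 10, 4]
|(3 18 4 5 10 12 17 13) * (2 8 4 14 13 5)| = |(2 8 4)(3 18 14 13)(5 10 12 17)| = 12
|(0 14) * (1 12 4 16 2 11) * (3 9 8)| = 6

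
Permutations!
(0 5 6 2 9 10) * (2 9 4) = [5, 1, 4, 3, 2, 6, 9, 7, 8, 10, 0] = (0 5 6 9 10)(2 4)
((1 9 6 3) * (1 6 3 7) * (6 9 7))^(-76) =((1 7)(3 9))^(-76) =(9)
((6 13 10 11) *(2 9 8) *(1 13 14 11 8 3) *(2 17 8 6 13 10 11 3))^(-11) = ((1 10 6 14 3)(2 9)(8 17)(11 13))^(-11) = (1 3 14 6 10)(2 9)(8 17)(11 13)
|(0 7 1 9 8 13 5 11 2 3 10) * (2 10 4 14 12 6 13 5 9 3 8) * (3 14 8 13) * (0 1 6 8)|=105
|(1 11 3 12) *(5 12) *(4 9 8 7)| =|(1 11 3 5 12)(4 9 8 7)| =20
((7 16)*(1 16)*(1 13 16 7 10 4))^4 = ((1 7 13 16 10 4))^4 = (1 10 13)(4 16 7)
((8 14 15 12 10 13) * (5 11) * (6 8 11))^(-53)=((5 6 8 14 15 12 10 13 11))^(-53)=(5 6 8 14 15 12 10 13 11)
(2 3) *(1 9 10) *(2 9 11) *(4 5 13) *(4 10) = (1 11 2 3 9 4 5 13 10) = [0, 11, 3, 9, 5, 13, 6, 7, 8, 4, 1, 2, 12, 10]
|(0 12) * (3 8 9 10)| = 4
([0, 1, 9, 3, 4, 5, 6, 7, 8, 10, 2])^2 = [0, 1, 10, 3, 4, 5, 6, 7, 8, 2, 9]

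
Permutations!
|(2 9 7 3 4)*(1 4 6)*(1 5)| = |(1 4 2 9 7 3 6 5)| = 8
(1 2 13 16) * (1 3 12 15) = (1 2 13 16 3 12 15) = [0, 2, 13, 12, 4, 5, 6, 7, 8, 9, 10, 11, 15, 16, 14, 1, 3]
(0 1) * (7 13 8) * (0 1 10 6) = [10, 1, 2, 3, 4, 5, 0, 13, 7, 9, 6, 11, 12, 8] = (0 10 6)(7 13 8)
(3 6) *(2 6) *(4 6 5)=[0, 1, 5, 2, 6, 4, 3]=(2 5 4 6 3)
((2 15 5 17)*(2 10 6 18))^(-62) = (2 15 5 17 10 6 18)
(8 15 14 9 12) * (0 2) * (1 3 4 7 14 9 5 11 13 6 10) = (0 2)(1 3 4 7 14 5 11 13 6 10)(8 15 9 12) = [2, 3, 0, 4, 7, 11, 10, 14, 15, 12, 1, 13, 8, 6, 5, 9]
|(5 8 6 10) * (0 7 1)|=|(0 7 1)(5 8 6 10)|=12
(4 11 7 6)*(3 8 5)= [0, 1, 2, 8, 11, 3, 4, 6, 5, 9, 10, 7]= (3 8 5)(4 11 7 6)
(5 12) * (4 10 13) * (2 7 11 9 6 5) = (2 7 11 9 6 5 12)(4 10 13) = [0, 1, 7, 3, 10, 12, 5, 11, 8, 6, 13, 9, 2, 4]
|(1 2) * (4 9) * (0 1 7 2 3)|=6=|(0 1 3)(2 7)(4 9)|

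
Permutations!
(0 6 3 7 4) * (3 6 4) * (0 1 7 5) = (0 4 1 7 3 5) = [4, 7, 2, 5, 1, 0, 6, 3]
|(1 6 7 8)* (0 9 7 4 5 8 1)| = 8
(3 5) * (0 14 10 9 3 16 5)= (0 14 10 9 3)(5 16)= [14, 1, 2, 0, 4, 16, 6, 7, 8, 3, 9, 11, 12, 13, 10, 15, 5]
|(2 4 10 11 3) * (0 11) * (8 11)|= 7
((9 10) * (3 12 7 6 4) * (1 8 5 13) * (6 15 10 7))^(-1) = ((1 8 5 13)(3 12 6 4)(7 15 10 9))^(-1) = (1 13 5 8)(3 4 6 12)(7 9 10 15)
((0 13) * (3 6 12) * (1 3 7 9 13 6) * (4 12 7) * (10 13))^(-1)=((0 6 7 9 10 13)(1 3)(4 12))^(-1)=(0 13 10 9 7 6)(1 3)(4 12)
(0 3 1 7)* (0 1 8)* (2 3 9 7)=(0 9 7 1 2 3 8)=[9, 2, 3, 8, 4, 5, 6, 1, 0, 7]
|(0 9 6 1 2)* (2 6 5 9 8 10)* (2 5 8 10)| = 6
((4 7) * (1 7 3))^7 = (1 3 4 7)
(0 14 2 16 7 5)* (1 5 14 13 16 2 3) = (0 13 16 7 14 3 1 5) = [13, 5, 2, 1, 4, 0, 6, 14, 8, 9, 10, 11, 12, 16, 3, 15, 7]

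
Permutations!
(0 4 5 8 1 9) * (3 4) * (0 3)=(1 9 3 4 5 8)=[0, 9, 2, 4, 5, 8, 6, 7, 1, 3]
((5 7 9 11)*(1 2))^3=((1 2)(5 7 9 11))^3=(1 2)(5 11 9 7)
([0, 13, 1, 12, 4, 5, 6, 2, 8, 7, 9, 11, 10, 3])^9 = (1 13 3 12 10 9 7 2)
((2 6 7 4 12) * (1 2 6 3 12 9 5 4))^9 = ((1 2 3 12 6 7)(4 9 5))^9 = (1 12)(2 6)(3 7)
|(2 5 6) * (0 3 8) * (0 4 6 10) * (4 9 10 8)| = 9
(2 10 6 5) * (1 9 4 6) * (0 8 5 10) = [8, 9, 0, 3, 6, 2, 10, 7, 5, 4, 1] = (0 8 5 2)(1 9 4 6 10)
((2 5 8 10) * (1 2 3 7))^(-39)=((1 2 5 8 10 3 7))^(-39)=(1 8 7 5 3 2 10)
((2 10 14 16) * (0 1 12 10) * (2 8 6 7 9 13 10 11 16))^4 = (0 16 9 2 11 7 14 12 6 10 1 8 13)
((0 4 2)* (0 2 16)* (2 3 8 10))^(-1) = ((0 4 16)(2 3 8 10))^(-1) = (0 16 4)(2 10 8 3)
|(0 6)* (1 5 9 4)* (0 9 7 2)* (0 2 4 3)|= |(0 6 9 3)(1 5 7 4)|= 4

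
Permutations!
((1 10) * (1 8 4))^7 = ((1 10 8 4))^7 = (1 4 8 10)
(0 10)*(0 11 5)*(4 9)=(0 10 11 5)(4 9)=[10, 1, 2, 3, 9, 0, 6, 7, 8, 4, 11, 5]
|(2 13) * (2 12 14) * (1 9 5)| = 12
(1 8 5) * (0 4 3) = [4, 8, 2, 0, 3, 1, 6, 7, 5] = (0 4 3)(1 8 5)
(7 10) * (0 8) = (0 8)(7 10) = [8, 1, 2, 3, 4, 5, 6, 10, 0, 9, 7]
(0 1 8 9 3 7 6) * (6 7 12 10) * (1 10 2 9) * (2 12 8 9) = (12)(0 10 6)(1 9 3 8) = [10, 9, 2, 8, 4, 5, 0, 7, 1, 3, 6, 11, 12]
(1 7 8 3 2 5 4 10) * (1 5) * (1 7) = [0, 1, 7, 2, 10, 4, 6, 8, 3, 9, 5] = (2 7 8 3)(4 10 5)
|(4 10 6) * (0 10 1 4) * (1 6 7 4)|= |(0 10 7 4 6)|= 5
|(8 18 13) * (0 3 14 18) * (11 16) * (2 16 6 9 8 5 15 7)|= |(0 3 14 18 13 5 15 7 2 16 11 6 9 8)|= 14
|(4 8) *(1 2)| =|(1 2)(4 8)| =2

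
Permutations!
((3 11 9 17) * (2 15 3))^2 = (2 3 9)(11 17 15)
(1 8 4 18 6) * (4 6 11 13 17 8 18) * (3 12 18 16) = (1 16 3 12 18 11 13 17 8 6) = [0, 16, 2, 12, 4, 5, 1, 7, 6, 9, 10, 13, 18, 17, 14, 15, 3, 8, 11]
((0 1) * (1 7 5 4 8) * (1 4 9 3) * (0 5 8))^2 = (0 8)(1 9)(3 5)(4 7)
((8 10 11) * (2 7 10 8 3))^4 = ((2 7 10 11 3))^4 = (2 3 11 10 7)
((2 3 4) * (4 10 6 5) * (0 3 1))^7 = (0 1 2 4 5 6 10 3)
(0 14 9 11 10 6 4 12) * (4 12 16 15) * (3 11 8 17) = (0 14 9 8 17 3 11 10 6 12)(4 16 15) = [14, 1, 2, 11, 16, 5, 12, 7, 17, 8, 6, 10, 0, 13, 9, 4, 15, 3]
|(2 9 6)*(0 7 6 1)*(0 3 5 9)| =|(0 7 6 2)(1 3 5 9)| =4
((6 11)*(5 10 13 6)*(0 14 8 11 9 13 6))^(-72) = (14)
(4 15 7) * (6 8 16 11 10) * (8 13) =[0, 1, 2, 3, 15, 5, 13, 4, 16, 9, 6, 10, 12, 8, 14, 7, 11] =(4 15 7)(6 13 8 16 11 10)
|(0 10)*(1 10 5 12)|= |(0 5 12 1 10)|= 5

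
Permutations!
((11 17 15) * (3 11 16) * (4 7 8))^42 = ((3 11 17 15 16)(4 7 8))^42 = (3 17 16 11 15)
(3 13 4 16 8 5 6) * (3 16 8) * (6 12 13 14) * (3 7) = (3 14 6 16 7)(4 8 5 12 13) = [0, 1, 2, 14, 8, 12, 16, 3, 5, 9, 10, 11, 13, 4, 6, 15, 7]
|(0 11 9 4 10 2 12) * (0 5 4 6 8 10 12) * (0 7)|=|(0 11 9 6 8 10 2 7)(4 12 5)|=24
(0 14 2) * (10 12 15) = [14, 1, 0, 3, 4, 5, 6, 7, 8, 9, 12, 11, 15, 13, 2, 10] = (0 14 2)(10 12 15)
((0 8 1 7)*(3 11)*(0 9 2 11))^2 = (0 1 9 11)(2 3 8 7) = ((0 8 1 7 9 2 11 3))^2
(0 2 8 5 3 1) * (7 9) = (0 2 8 5 3 1)(7 9) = [2, 0, 8, 1, 4, 3, 6, 9, 5, 7]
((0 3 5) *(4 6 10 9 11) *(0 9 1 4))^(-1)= (0 11 9 5 3)(1 10 6 4)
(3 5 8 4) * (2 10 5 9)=[0, 1, 10, 9, 3, 8, 6, 7, 4, 2, 5]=(2 10 5 8 4 3 9)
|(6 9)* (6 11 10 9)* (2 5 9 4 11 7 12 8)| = 6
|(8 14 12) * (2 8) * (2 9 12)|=|(2 8 14)(9 12)|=6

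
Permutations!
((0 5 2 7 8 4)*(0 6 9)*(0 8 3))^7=(0 2 3 5 7)(4 8 9 6)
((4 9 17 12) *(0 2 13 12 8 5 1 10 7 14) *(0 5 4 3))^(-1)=(0 3 12 13 2)(1 5 14 7 10)(4 8 17 9)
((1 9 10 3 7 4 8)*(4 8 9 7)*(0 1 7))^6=((0 1)(3 4 9 10)(7 8))^6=(3 9)(4 10)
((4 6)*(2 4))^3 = ((2 4 6))^3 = (6)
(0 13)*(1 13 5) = (0 5 1 13) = [5, 13, 2, 3, 4, 1, 6, 7, 8, 9, 10, 11, 12, 0]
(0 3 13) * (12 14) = (0 3 13)(12 14) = [3, 1, 2, 13, 4, 5, 6, 7, 8, 9, 10, 11, 14, 0, 12]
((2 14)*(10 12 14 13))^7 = ((2 13 10 12 14))^7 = (2 10 14 13 12)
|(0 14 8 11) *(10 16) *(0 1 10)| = |(0 14 8 11 1 10 16)| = 7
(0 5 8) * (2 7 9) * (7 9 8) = (0 5 7 8)(2 9) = [5, 1, 9, 3, 4, 7, 6, 8, 0, 2]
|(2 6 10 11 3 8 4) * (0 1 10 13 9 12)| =12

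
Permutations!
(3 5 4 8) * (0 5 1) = [5, 0, 2, 1, 8, 4, 6, 7, 3] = (0 5 4 8 3 1)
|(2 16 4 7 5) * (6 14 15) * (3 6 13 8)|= 30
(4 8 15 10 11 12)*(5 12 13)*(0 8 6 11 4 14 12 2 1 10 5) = (0 8 15 5 2 1 10 4 6 11 13)(12 14) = [8, 10, 1, 3, 6, 2, 11, 7, 15, 9, 4, 13, 14, 0, 12, 5]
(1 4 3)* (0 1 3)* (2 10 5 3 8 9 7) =(0 1 4)(2 10 5 3 8 9 7) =[1, 4, 10, 8, 0, 3, 6, 2, 9, 7, 5]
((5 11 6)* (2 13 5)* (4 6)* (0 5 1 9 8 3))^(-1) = (0 3 8 9 1 13 2 6 4 11 5)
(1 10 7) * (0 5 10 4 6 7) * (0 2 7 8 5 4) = (0 4 6 8 5 10 2 7 1) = [4, 0, 7, 3, 6, 10, 8, 1, 5, 9, 2]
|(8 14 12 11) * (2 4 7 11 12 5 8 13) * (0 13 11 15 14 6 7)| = |(0 13 2 4)(5 8 6 7 15 14)| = 12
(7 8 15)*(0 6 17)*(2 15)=(0 6 17)(2 15 7 8)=[6, 1, 15, 3, 4, 5, 17, 8, 2, 9, 10, 11, 12, 13, 14, 7, 16, 0]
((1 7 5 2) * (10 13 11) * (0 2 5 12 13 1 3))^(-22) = (0 3 2)(1 12 11)(7 13 10)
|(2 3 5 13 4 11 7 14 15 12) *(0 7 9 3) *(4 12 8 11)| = 12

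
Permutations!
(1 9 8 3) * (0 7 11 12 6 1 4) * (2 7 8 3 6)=(0 8 6 1 9 3 4)(2 7 11 12)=[8, 9, 7, 4, 0, 5, 1, 11, 6, 3, 10, 12, 2]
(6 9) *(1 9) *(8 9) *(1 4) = [0, 8, 2, 3, 1, 5, 4, 7, 9, 6] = (1 8 9 6 4)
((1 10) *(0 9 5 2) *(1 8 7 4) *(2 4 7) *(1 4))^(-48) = (0 9 5 1 10 8 2)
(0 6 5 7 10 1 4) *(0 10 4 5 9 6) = (1 5 7 4 10)(6 9) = [0, 5, 2, 3, 10, 7, 9, 4, 8, 6, 1]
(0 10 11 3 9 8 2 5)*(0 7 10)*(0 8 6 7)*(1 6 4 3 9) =(0 8 2 5)(1 6 7 10 11 9 4 3) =[8, 6, 5, 1, 3, 0, 7, 10, 2, 4, 11, 9]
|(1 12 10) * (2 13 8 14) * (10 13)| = |(1 12 13 8 14 2 10)| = 7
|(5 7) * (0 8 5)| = 4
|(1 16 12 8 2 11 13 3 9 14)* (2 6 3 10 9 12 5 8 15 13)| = 12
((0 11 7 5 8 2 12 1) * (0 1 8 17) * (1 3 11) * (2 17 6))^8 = ((0 1 3 11 7 5 6 2 12 8 17))^8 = (0 12 5 3 17 2 7 1 8 6 11)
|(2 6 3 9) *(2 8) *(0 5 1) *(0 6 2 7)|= 8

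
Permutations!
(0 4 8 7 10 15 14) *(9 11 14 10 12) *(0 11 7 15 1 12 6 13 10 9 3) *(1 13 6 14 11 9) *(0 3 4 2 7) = (0 2 7 14 9)(1 12 4 8 15)(10 13) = [2, 12, 7, 3, 8, 5, 6, 14, 15, 0, 13, 11, 4, 10, 9, 1]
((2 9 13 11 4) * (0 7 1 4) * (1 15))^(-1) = ((0 7 15 1 4 2 9 13 11))^(-1) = (0 11 13 9 2 4 1 15 7)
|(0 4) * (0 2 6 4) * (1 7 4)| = 5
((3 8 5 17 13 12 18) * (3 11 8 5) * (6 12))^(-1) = (3 8 11 18 12 6 13 17 5)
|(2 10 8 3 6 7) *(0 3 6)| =10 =|(0 3)(2 10 8 6 7)|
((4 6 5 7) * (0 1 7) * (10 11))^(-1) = (0 5 6 4 7 1)(10 11)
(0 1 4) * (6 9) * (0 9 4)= (0 1)(4 9 6)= [1, 0, 2, 3, 9, 5, 4, 7, 8, 6]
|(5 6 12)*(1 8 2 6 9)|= 7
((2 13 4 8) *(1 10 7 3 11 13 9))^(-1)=(1 9 2 8 4 13 11 3 7 10)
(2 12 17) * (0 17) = [17, 1, 12, 3, 4, 5, 6, 7, 8, 9, 10, 11, 0, 13, 14, 15, 16, 2] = (0 17 2 12)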